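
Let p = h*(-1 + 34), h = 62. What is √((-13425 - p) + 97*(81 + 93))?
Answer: √1407 ≈ 37.510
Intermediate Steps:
p = 2046 (p = 62*(-1 + 34) = 62*33 = 2046)
√((-13425 - p) + 97*(81 + 93)) = √((-13425 - 1*2046) + 97*(81 + 93)) = √((-13425 - 2046) + 97*174) = √(-15471 + 16878) = √1407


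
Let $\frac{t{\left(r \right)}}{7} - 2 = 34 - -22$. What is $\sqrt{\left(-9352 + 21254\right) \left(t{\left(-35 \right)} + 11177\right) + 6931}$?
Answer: $\sqrt{137867797} \approx 11742.0$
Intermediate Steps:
$t{\left(r \right)} = 406$ ($t{\left(r \right)} = 14 + 7 \left(34 - -22\right) = 14 + 7 \left(34 + 22\right) = 14 + 7 \cdot 56 = 14 + 392 = 406$)
$\sqrt{\left(-9352 + 21254\right) \left(t{\left(-35 \right)} + 11177\right) + 6931} = \sqrt{\left(-9352 + 21254\right) \left(406 + 11177\right) + 6931} = \sqrt{11902 \cdot 11583 + 6931} = \sqrt{137860866 + 6931} = \sqrt{137867797}$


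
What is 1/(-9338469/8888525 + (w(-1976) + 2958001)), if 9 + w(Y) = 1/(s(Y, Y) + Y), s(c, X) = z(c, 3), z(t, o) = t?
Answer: 35127450800/103906681532275587 ≈ 3.3807e-7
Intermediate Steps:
s(c, X) = c
w(Y) = -9 + 1/(2*Y) (w(Y) = -9 + 1/(Y + Y) = -9 + 1/(2*Y))
1/(-9338469/8888525 + (w(-1976) + 2958001)) = 1/(-9338469/8888525 + ((-9 + (½)/(-1976)) + 2958001)) = 1/(-9338469*1/8888525 + ((-9 + (½)*(-1/1976)) + 2958001)) = 1/(-9338469/8888525 + ((-9 - 1/3952) + 2958001)) = 1/(-9338469/8888525 + (-35569/3952 + 2958001)) = 1/(-9338469/8888525 + 11689984383/3952) = 1/(103906681532275587/35127450800) = 35127450800/103906681532275587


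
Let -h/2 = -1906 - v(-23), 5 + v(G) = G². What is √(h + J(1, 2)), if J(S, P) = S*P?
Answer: √4862 ≈ 69.728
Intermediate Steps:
J(S, P) = P*S
v(G) = -5 + G²
h = 4860 (h = -2*(-1906 - (-5 + (-23)²)) = -2*(-1906 - (-5 + 529)) = -2*(-1906 - 1*524) = -2*(-1906 - 524) = -2*(-2430) = 4860)
√(h + J(1, 2)) = √(4860 + 2*1) = √(4860 + 2) = √4862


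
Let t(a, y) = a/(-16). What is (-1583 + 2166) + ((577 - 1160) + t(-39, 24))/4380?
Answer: 40847351/70080 ≈ 582.87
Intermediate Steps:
t(a, y) = -a/16 (t(a, y) = a*(-1/16) = -a/16)
(-1583 + 2166) + ((577 - 1160) + t(-39, 24))/4380 = (-1583 + 2166) + ((577 - 1160) - 1/16*(-39))/4380 = 583 + (-583 + 39/16)*(1/4380) = 583 - 9289/16*1/4380 = 583 - 9289/70080 = 40847351/70080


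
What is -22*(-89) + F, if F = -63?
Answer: 1895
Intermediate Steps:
-22*(-89) + F = -22*(-89) - 63 = 1958 - 63 = 1895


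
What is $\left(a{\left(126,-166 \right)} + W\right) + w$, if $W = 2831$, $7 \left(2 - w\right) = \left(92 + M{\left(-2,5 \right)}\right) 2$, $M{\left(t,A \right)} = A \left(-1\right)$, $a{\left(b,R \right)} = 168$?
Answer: $\frac{20833}{7} \approx 2976.1$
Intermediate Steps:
$M{\left(t,A \right)} = - A$
$w = - \frac{160}{7}$ ($w = 2 - \frac{\left(92 - 5\right) 2}{7} = 2 - \frac{87 \cdot 2}{7} = 2 - \frac{174}{7} = - \frac{160}{7} \approx -22.857$)
$\left(a{\left(126,-166 \right)} + W\right) + w = \left(168 + 2831\right) - \frac{160}{7} = 2999 - \frac{160}{7} = \frac{20833}{7}$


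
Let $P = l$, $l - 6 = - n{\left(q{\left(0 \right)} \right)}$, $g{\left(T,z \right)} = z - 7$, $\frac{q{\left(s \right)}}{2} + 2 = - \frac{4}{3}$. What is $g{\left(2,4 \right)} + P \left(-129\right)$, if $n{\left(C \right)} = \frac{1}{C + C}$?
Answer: $- \frac{31467}{40} \approx -786.67$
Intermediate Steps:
$q{\left(s \right)} = - \frac{20}{3}$ ($q{\left(s \right)} = -4 + 2 \left(- \frac{4}{3}\right) = -4 - \frac{8}{3} = - \frac{20}{3}$)
$n{\left(C \right)} = \frac{1}{2 C}$
$g{\left(T,z \right)} = -7 + z$
$l = \frac{243}{40}$ ($l = 6 - \frac{1}{2 \left(- \frac{20}{3}\right)} = 6 - \frac{1}{2} \left(- \frac{3}{20}\right) = 6 - - \frac{3}{40} = 6 + \frac{3}{40} = \frac{243}{40} \approx 6.075$)
$P = \frac{243}{40} \approx 6.075$
$g{\left(2,4 \right)} + P \left(-129\right) = \left(-7 + 4\right) + \frac{243}{40} \left(-129\right) = -3 - \frac{31347}{40} = - \frac{31467}{40}$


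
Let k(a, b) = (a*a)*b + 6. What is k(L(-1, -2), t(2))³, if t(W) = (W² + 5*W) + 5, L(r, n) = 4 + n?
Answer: 551368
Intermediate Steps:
t(W) = 5 + W² + 5*W
k(a, b) = 6 + b*a² (k(a, b) = a²*b + 6 = b*a² + 6 = 6 + b*a²)
k(L(-1, -2), t(2))³ = (6 + (5 + 2² + 5*2)*(4 - 2)²)³ = (6 + (5 + 4 + 10)*2²)³ = (6 + 19*4)³ = (6 + 76)³ = 82³ = 551368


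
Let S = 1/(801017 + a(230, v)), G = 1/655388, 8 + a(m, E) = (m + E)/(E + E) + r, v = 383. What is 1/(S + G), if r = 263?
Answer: 402260746761420/1115802173 ≈ 3.6051e+5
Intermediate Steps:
a(m, E) = 255 + (E + m)/(2*E) (a(m, E) = -8 + ((m + E)/(E + E) + 263) = -8 + ((E + m)/((2*E)) + 263) = -8 + ((E + m)*(1/(2*E)) + 263) = -8 + ((E + m)/(2*E) + 263) = -8 + (263 + (E + m)/(2*E)) = 255 + (E + m)/(2*E))
G = 1/655388 ≈ 1.5258e-6
S = 766/613774965 (S = 1/(801017 + (1/2)*(230 + 511*383)/383) = 1/(801017 + (1/2)*(1/383)*(230 + 195713)) = 1/(801017 + (1/2)*(1/383)*195943) = 1/(801017 + 195943/766) = 1/(613774965/766) = 766/613774965 ≈ 1.2480e-6)
1/(S + G) = 1/(766/613774965 + 1/655388) = 1/(1115802173/402260746761420) = 402260746761420/1115802173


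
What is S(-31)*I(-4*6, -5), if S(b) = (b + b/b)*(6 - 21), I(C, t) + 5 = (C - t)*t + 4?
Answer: 42300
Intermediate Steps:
I(C, t) = -1 + t*(C - t) (I(C, t) = -5 + ((C - t)*t + 4) = -5 + (t*(C - t) + 4) = -5 + (4 + t*(C - t)) = -1 + t*(C - t))
S(b) = -15 - 15*b (S(b) = (b + 1)*(-15) = (1 + b)*(-15) = -15 - 15*b)
S(-31)*I(-4*6, -5) = (-15 - 15*(-31))*(-1 - 1*(-5)² - 4*6*(-5)) = (-15 + 465)*(-1 - 1*25 - 24*(-5)) = 450*(-1 - 25 + 120) = 450*94 = 42300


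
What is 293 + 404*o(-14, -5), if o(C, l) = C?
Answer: -5363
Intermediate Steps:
293 + 404*o(-14, -5) = 293 + 404*(-14) = 293 - 5656 = -5363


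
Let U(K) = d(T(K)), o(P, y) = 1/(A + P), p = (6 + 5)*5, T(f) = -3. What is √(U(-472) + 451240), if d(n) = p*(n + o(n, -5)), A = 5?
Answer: 3*√200490/2 ≈ 671.64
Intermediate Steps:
p = 55 (p = 11*5 = 55)
o(P, y) = 1/(5 + P)
d(n) = 55*n + 55/(5 + n) (d(n) = 55*(n + 1/(5 + n)) = 55*n + 55/(5 + n))
U(K) = -275/2 (U(K) = 55*(1 - 3*(5 - 3))/(5 - 3) = 55*(1 - 3*2)/2 = 55*(½)*(1 - 6) = 55*(½)*(-5) = -275/2)
√(U(-472) + 451240) = √(-275/2 + 451240) = √(902205/2) = 3*√200490/2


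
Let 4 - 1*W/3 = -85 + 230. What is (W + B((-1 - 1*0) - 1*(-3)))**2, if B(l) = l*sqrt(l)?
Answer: 178937 - 1692*sqrt(2) ≈ 1.7654e+5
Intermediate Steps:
B(l) = l**(3/2)
W = -423 (W = 12 - 3*(-85 + 230) = 12 - 3*145 = 12 - 435 = -423)
(W + B((-1 - 1*0) - 1*(-3)))**2 = (-423 + ((-1 - 1*0) - 1*(-3))**(3/2))**2 = (-423 + ((-1 + 0) + 3)**(3/2))**2 = (-423 + (-1 + 3)**(3/2))**2 = (-423 + 2**(3/2))**2 = (-423 + 2*sqrt(2))**2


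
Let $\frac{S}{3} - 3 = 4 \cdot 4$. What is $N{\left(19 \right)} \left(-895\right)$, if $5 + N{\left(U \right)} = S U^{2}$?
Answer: $-18411940$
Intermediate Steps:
$S = 57$ ($S = 9 + 3 \cdot 4 \cdot 4 = 9 + 3 \cdot 16 = 9 + 48 = 57$)
$N{\left(U \right)} = -5 + 57 U^{2}$
$N{\left(19 \right)} \left(-895\right) = \left(-5 + 57 \cdot 19^{2}\right) \left(-895\right) = \left(-5 + 57 \cdot 361\right) \left(-895\right) = \left(-5 + 20577\right) \left(-895\right) = 20572 \left(-895\right) = -18411940$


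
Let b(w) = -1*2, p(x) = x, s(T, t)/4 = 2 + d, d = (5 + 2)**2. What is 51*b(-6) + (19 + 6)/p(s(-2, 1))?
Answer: -20783/204 ≈ -101.88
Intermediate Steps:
d = 49 (d = 7**2 = 49)
s(T, t) = 204 (s(T, t) = 4*(2 + 49) = 4*51 = 204)
b(w) = -2
51*b(-6) + (19 + 6)/p(s(-2, 1)) = 51*(-2) + (19 + 6)/204 = -102 + 25*(1/204) = -102 + 25/204 = -20783/204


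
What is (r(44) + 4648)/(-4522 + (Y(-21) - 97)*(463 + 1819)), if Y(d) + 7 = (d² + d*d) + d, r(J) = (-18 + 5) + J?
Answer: 4679/1722952 ≈ 0.0027157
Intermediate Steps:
r(J) = -13 + J
Y(d) = -7 + d + 2*d² (Y(d) = -7 + ((d² + d*d) + d) = -7 + ((d² + d²) + d) = -7 + (2*d² + d) = -7 + (d + 2*d²) = -7 + d + 2*d²)
(r(44) + 4648)/(-4522 + (Y(-21) - 97)*(463 + 1819)) = ((-13 + 44) + 4648)/(-4522 + ((-7 - 21 + 2*(-21)²) - 97)*(463 + 1819)) = (31 + 4648)/(-4522 + ((-7 - 21 + 2*441) - 97)*2282) = 4679/(-4522 + ((-7 - 21 + 882) - 97)*2282) = 4679/(-4522 + (854 - 97)*2282) = 4679/(-4522 + 757*2282) = 4679/(-4522 + 1727474) = 4679/1722952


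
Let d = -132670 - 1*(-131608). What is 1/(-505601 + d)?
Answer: -1/506663 ≈ -1.9737e-6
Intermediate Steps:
d = -1062 (d = -132670 + 131608 = -1062)
1/(-505601 + d) = 1/(-505601 - 1062) = 1/(-506663) = -1/506663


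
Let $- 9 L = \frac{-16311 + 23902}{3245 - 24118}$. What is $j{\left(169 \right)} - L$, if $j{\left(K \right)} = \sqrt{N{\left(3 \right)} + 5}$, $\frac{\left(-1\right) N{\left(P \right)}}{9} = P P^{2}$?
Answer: $- \frac{7591}{187857} + i \sqrt{238} \approx -0.040408 + 15.427 i$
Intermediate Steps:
$N{\left(P \right)} = - 9 P^{3}$ ($N{\left(P \right)} = - 9 P P^{2} = - 9 P^{3}$)
$j{\left(K \right)} = i \sqrt{238}$ ($j{\left(K \right)} = \sqrt{- 9 \cdot 3^{3} + 5} = \sqrt{\left(-9\right) 27 + 5} = \sqrt{-243 + 5} = \sqrt{-238} = i \sqrt{238}$)
$L = \frac{7591}{187857}$ ($L = - \frac{\left(-16311 + 23902\right) \frac{1}{3245 - 24118}}{9} = - \frac{7591 \frac{1}{-20873}}{9} = - \frac{7591 \left(- \frac{1}{20873}\right)}{9} = \left(- \frac{1}{9}\right) \left(- \frac{7591}{20873}\right) = \frac{7591}{187857} \approx 0.040408$)
$j{\left(169 \right)} - L = i \sqrt{238} - \frac{7591}{187857} = - \frac{7591}{187857} + i \sqrt{238}$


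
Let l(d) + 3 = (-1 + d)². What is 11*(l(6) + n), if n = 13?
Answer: 385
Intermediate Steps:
l(d) = -3 + (-1 + d)²
11*(l(6) + n) = 11*((-3 + (-1 + 6)²) + 13) = 11*((-3 + 5²) + 13) = 11*((-3 + 25) + 13) = 11*(22 + 13) = 11*35 = 385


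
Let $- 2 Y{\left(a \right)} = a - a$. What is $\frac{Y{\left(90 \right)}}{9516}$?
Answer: $0$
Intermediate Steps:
$Y{\left(a \right)} = 0$ ($Y{\left(a \right)} = - \frac{a - a}{2} = \left(- \frac{1}{2}\right) 0 = 0$)
$\frac{Y{\left(90 \right)}}{9516} = \frac{0}{9516} = 0 \cdot \frac{1}{9516} = 0$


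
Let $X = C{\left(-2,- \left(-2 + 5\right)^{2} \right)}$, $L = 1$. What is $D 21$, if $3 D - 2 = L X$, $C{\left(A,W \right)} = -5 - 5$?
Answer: $-56$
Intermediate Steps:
$C{\left(A,W \right)} = -10$ ($C{\left(A,W \right)} = -5 - 5 = -10$)
$X = -10$
$D = - \frac{8}{3}$ ($D = \frac{2}{3} + \frac{1 \left(-10\right)}{3} = \frac{2}{3} + \frac{1}{3} \left(-10\right) = \frac{2}{3} - \frac{10}{3} = - \frac{8}{3} \approx -2.6667$)
$D 21 = \left(- \frac{8}{3}\right) 21 = -56$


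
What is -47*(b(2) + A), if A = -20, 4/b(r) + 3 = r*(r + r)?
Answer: 4512/5 ≈ 902.40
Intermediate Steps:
b(r) = 4/(-3 + 2*r²) (b(r) = 4/(-3 + r*(r + r)) = 4/(-3 + r*(2*r)) = 4/(-3 + 2*r²))
-47*(b(2) + A) = -47*(4/(-3 + 2*2²) - 20) = -47*(4/(-3 + 2*4) - 20) = -47*(4/(-3 + 8) - 20) = -47*(4/5 - 20) = -47*(4*(⅕) - 20) = -47*(⅘ - 20) = -47*(-96/5) = 4512/5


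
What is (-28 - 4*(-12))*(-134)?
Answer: -2680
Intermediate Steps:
(-28 - 4*(-12))*(-134) = (-28 + 48)*(-134) = 20*(-134) = -2680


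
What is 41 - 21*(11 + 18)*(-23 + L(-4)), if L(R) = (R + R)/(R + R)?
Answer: 13439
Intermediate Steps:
L(R) = 1 (L(R) = (2*R)/((2*R)) = (2*R)*(1/(2*R)) = 1)
41 - 21*(11 + 18)*(-23 + L(-4)) = 41 - 21*(11 + 18)*(-23 + 1) = 41 - 609*(-22) = 41 - 21*(-638) = 41 + 13398 = 13439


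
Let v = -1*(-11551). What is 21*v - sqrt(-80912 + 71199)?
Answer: 242571 - I*sqrt(9713) ≈ 2.4257e+5 - 98.555*I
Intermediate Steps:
v = 11551
21*v - sqrt(-80912 + 71199) = 21*11551 - sqrt(-80912 + 71199) = 242571 - sqrt(-9713) = 242571 - I*sqrt(9713)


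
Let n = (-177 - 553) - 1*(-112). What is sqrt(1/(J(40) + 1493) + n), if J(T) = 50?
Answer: I*sqrt(1471363139)/1543 ≈ 24.86*I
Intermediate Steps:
n = -618 (n = -730 + 112 = -618)
sqrt(1/(J(40) + 1493) + n) = sqrt(1/(50 + 1493) - 618) = sqrt(1/1543 - 618) = sqrt(-953573/1543) = I*sqrt(1471363139)/1543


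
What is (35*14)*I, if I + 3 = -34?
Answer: -18130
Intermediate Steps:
I = -37 (I = -3 - 34 = -37)
(35*14)*I = (35*14)*(-37) = 490*(-37) = -18130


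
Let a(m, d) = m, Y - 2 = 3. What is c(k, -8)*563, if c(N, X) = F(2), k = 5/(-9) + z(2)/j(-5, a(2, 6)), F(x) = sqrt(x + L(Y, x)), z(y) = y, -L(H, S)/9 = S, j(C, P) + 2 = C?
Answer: 2252*I ≈ 2252.0*I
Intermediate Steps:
Y = 5 (Y = 2 + 3 = 5)
j(C, P) = -2 + C
L(H, S) = -9*S
F(x) = 2*sqrt(2)*sqrt(-x) (F(x) = sqrt(x - 9*x) = sqrt(-8*x) = 2*sqrt(2)*sqrt(-x))
k = -53/63 (k = 5/(-9) + 2/(-2 - 5) = 5*(-1/9) + 2/(-7) = -5/9 + 2*(-1/7) = -5/9 - 2/7 = -53/63 ≈ -0.84127)
c(N, X) = 4*I (c(N, X) = 2*sqrt(2)*sqrt(-1*2) = 2*sqrt(2)*sqrt(-2) = 2*sqrt(2)*(I*sqrt(2)) = 4*I)
c(k, -8)*563 = (4*I)*563 = 2252*I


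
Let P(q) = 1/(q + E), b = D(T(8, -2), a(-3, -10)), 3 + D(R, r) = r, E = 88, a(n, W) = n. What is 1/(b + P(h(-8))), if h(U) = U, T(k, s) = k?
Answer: -80/479 ≈ -0.16701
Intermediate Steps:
D(R, r) = -3 + r
b = -6 (b = -3 - 3 = -6)
P(q) = 1/(88 + q) (P(q) = 1/(q + 88) = 1/(88 + q))
1/(b + P(h(-8))) = 1/(-6 + 1/(88 - 8)) = 1/(-6 + 1/80) = 1/(-479/80) = -80/479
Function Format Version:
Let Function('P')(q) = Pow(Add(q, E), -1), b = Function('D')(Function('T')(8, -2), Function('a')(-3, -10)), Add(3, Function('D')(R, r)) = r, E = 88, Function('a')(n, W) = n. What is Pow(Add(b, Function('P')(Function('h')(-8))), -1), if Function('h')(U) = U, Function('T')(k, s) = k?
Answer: Rational(-80, 479) ≈ -0.16701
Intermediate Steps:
Function('D')(R, r) = Add(-3, r)
b = -6 (b = Add(-3, -3) = -6)
Function('P')(q) = Pow(Add(88, q), -1) (Function('P')(q) = Pow(Add(q, 88), -1) = Pow(Add(88, q), -1))
Pow(Add(b, Function('P')(Function('h')(-8))), -1) = Pow(Add(-6, Pow(Add(88, -8), -1)), -1) = Pow(Add(-6, Pow(80, -1)), -1) = Pow(Add(-6, Rational(1, 80)), -1) = Pow(Rational(-479, 80), -1) = Rational(-80, 479)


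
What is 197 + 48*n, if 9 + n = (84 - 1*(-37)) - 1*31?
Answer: 4085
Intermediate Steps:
n = 81 (n = -9 + ((84 - 1*(-37)) - 1*31) = -9 + ((84 + 37) - 31) = -9 + (121 - 31) = -9 + 90 = 81)
197 + 48*n = 197 + 48*81 = 197 + 3888 = 4085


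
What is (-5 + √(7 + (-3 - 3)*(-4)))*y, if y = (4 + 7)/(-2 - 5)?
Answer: 55/7 - 11*√31/7 ≈ -0.89220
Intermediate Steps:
y = -11/7 (y = 11/(-7) = 11*(-⅐) = -11/7 ≈ -1.5714)
(-5 + √(7 + (-3 - 3)*(-4)))*y = (-5 + √(7 + (-3 - 3)*(-4)))*(-11/7) = (-5 + √(7 - 6*(-4)))*(-11/7) = (-5 + √(7 + 24))*(-11/7) = (-5 + √31)*(-11/7) = 55/7 - 11*√31/7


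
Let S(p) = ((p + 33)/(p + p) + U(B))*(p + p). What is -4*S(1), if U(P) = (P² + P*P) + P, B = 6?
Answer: -760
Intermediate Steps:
U(P) = P + 2*P² (U(P) = (P² + P²) + P = 2*P² + P = P + 2*P²)
S(p) = 2*p*(78 + (33 + p)/(2*p)) (S(p) = ((p + 33)/(p + p) + 6*(1 + 2*6))*(p + p) = ((33 + p)/((2*p)) + 6*(1 + 12))*(2*p) = ((33 + p)*(1/(2*p)) + 6*13)*(2*p) = ((33 + p)/(2*p) + 78)*(2*p) = (78 + (33 + p)/(2*p))*(2*p) = 2*p*(78 + (33 + p)/(2*p)))
-4*S(1) = -4*(33 + 157*1) = -4*(33 + 157) = -4*190 = -760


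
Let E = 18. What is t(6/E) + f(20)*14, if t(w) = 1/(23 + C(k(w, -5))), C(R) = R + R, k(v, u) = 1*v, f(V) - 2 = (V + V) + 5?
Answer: 46721/71 ≈ 658.04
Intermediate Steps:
f(V) = 7 + 2*V (f(V) = 2 + ((V + V) + 5) = 2 + (2*V + 5) = 2 + (5 + 2*V) = 7 + 2*V)
k(v, u) = v
C(R) = 2*R
t(w) = 1/(23 + 2*w)
t(6/E) + f(20)*14 = 1/(23 + 2*(6/18)) + (7 + 2*20)*14 = 1/(23 + 2*(6*(1/18))) + (7 + 40)*14 = 1/(23 + 2*(⅓)) + 47*14 = 1/(23 + ⅔) + 658 = 1/(71/3) + 658 = 3/71 + 658 = 46721/71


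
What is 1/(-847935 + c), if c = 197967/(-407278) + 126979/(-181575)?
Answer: -73951502850/62706155230725937 ≈ -1.1793e-6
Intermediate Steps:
c = -87661611187/73951502850 (c = 197967*(-1/407278) + 126979*(-1/181575) = -197967/407278 - 126979/181575 = -87661611187/73951502850 ≈ -1.1854)
1/(-847935 + c) = 1/(-847935 - 87661611187/73951502850) = 1/(-62706155230725937/73951502850) = -73951502850/62706155230725937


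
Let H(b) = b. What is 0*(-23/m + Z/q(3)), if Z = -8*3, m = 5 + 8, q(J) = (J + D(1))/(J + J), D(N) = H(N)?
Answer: 0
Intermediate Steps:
D(N) = N
q(J) = (1 + J)/(2*J) (q(J) = (J + 1)/(J + J) = (1 + J)/((2*J)) = (1 + J)*(1/(2*J)) = (1 + J)/(2*J))
m = 13
Z = -24
0*(-23/m + Z/q(3)) = 0*(-23/13 - 24*6/(1 + 3)) = 0*(-23*1/13 - 24/((½)*(⅓)*4)) = 0*(-23/13 - 24/⅔) = 0*(-23/13 - 24*3/2) = 0*(-23/13 - 36) = 0*(-491/13) = 0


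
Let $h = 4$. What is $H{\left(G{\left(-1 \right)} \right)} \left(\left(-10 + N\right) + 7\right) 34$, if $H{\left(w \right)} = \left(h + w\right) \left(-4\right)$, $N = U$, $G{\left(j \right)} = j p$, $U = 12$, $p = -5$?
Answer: $-11016$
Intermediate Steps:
$G{\left(j \right)} = - 5 j$ ($G{\left(j \right)} = j \left(-5\right) = - 5 j$)
$N = 12$
$H{\left(w \right)} = -16 - 4 w$ ($H{\left(w \right)} = \left(4 + w\right) \left(-4\right) = -16 - 4 w$)
$H{\left(G{\left(-1 \right)} \right)} \left(\left(-10 + N\right) + 7\right) 34 = \left(-16 - 4 \left(\left(-5\right) \left(-1\right)\right)\right) \left(\left(-10 + 12\right) + 7\right) 34 = \left(-16 - 20\right) \left(2 + 7\right) 34 = \left(-16 - 20\right) 9 \cdot 34 = \left(-36\right) 9 \cdot 34 = \left(-324\right) 34 = -11016$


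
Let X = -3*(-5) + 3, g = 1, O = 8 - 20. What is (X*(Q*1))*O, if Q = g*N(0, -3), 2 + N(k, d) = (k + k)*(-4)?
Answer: 432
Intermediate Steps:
O = -12
N(k, d) = -2 - 8*k (N(k, d) = -2 + (k + k)*(-4) = -2 + (2*k)*(-4) = -2 - 8*k)
Q = -2 (Q = 1*(-2 - 8*0) = 1*(-2 + 0) = 1*(-2) = -2)
X = 18 (X = 15 + 3 = 18)
(X*(Q*1))*O = (18*(-2*1))*(-12) = (18*(-2))*(-12) = -36*(-12) = 432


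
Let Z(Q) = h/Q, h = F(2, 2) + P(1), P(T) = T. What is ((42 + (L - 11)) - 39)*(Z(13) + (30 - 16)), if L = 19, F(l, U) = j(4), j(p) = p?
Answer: 2057/13 ≈ 158.23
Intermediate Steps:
F(l, U) = 4
h = 5 (h = 4 + 1 = 5)
Z(Q) = 5/Q
((42 + (L - 11)) - 39)*(Z(13) + (30 - 16)) = ((42 + (19 - 11)) - 39)*(5/13 + (30 - 16)) = ((42 + 8) - 39)*(5*(1/13) + 14) = (50 - 39)*(5/13 + 14) = 11*(187/13) = 2057/13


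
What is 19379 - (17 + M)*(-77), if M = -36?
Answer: 17916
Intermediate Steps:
19379 - (17 + M)*(-77) = 19379 - (17 - 36)*(-77) = 19379 - (-19)*(-77) = 19379 - 1*1463 = 19379 - 1463 = 17916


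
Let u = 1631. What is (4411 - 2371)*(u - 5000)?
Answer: -6872760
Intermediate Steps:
(4411 - 2371)*(u - 5000) = (4411 - 2371)*(1631 - 5000) = 2040*(-3369) = -6872760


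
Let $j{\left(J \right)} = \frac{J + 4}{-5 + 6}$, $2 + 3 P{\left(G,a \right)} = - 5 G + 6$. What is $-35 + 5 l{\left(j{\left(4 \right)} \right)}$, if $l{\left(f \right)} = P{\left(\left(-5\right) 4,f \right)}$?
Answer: $\frac{415}{3} \approx 138.33$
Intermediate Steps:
$P{\left(G,a \right)} = \frac{4}{3} - \frac{5 G}{3}$ ($P{\left(G,a \right)} = - \frac{2}{3} + \frac{- 5 G + 6}{3} = - \frac{2}{3} + \frac{6 - 5 G}{3} = - \frac{2}{3} - \left(-2 + \frac{5 G}{3}\right) = \frac{4}{3} - \frac{5 G}{3}$)
$j{\left(J \right)} = 4 + J$ ($j{\left(J \right)} = \frac{4 + J}{1} = \left(4 + J\right) 1 = 4 + J$)
$l{\left(f \right)} = \frac{104}{3}$ ($l{\left(f \right)} = \frac{4}{3} - \frac{5 \left(\left(-5\right) 4\right)}{3} = \frac{4}{3} - - \frac{100}{3} = \frac{4}{3} + \frac{100}{3} = \frac{104}{3}$)
$-35 + 5 l{\left(j{\left(4 \right)} \right)} = -35 + 5 \cdot \frac{104}{3} = -35 + \frac{520}{3} = \frac{415}{3}$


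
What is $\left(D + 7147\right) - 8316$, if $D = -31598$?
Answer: $-32767$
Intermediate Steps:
$\left(D + 7147\right) - 8316 = \left(-31598 + 7147\right) - 8316 = -24451 - 8316 = -32767$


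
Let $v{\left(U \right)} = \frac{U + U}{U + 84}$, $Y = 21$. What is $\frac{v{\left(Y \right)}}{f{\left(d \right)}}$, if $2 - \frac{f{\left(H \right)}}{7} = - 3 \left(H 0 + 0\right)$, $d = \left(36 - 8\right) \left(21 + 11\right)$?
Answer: $\frac{1}{35} \approx 0.028571$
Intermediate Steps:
$d = 896$ ($d = 28 \cdot 32 = 896$)
$v{\left(U \right)} = \frac{2 U}{84 + U}$
$f{\left(H \right)} = 14$ ($f{\left(H \right)} = 14 - 7 \left(- 3 \left(H 0 + 0\right)\right) = 14 - 7 \left(- 3 \left(0 + 0\right)\right) = 14 - 7 \left(\left(-3\right) 0\right) = 14 - 0 = 14 + 0 = 14$)
$\frac{v{\left(Y \right)}}{f{\left(d \right)}} = \frac{2 \cdot 21 \frac{1}{84 + 21}}{14} = 2 \cdot 21 \cdot \frac{1}{105} \cdot \frac{1}{14} = \frac{2}{5} \cdot \frac{1}{14} = \frac{1}{35}$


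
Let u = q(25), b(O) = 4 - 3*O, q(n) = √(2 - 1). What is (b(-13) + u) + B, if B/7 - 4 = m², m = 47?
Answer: 15535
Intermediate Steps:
q(n) = 1 (q(n) = √1 = 1)
u = 1
B = 15491 (B = 28 + 7*47² = 28 + 7*2209 = 28 + 15463 = 15491)
(b(-13) + u) + B = ((4 - 3*(-13)) + 1) + 15491 = ((4 + 39) + 1) + 15491 = (43 + 1) + 15491 = 44 + 15491 = 15535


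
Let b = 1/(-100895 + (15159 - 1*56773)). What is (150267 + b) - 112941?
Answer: 5319290933/142509 ≈ 37326.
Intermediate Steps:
b = -1/142509 (b = 1/(-100895 + (15159 - 56773)) = 1/(-100895 - 41614) = 1/(-142509) = -1/142509 ≈ -7.0171e-6)
(150267 + b) - 112941 = (150267 - 1/142509) - 112941 = 21414399902/142509 - 112941 = 5319290933/142509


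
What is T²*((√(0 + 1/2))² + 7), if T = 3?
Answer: 135/2 ≈ 67.500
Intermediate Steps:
T²*((√(0 + 1/2))² + 7) = 3²*((√(0 + 1/2))² + 7) = 9*((√(0 + ½))² + 7) = 9*((√(½))² + 7) = 9*((√2/2)² + 7) = 9*(½ + 7) = 9*(15/2) = 135/2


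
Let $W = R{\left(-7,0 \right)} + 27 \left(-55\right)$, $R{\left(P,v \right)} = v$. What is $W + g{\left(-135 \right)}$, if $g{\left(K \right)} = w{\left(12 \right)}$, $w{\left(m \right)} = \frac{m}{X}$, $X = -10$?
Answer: $- \frac{7431}{5} \approx -1486.2$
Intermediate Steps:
$w{\left(m \right)} = - \frac{m}{10}$ ($w{\left(m \right)} = \frac{m}{-10} = m \left(- \frac{1}{10}\right) = - \frac{m}{10}$)
$g{\left(K \right)} = - \frac{6}{5}$ ($g{\left(K \right)} = \left(- \frac{1}{10}\right) 12 = - \frac{6}{5}$)
$W = -1485$ ($W = 0 + 27 \left(-55\right) = 0 - 1485 = -1485$)
$W + g{\left(-135 \right)} = -1485 - \frac{6}{5} = - \frac{7431}{5}$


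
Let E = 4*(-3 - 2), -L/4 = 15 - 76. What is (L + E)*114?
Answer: 25536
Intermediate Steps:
L = 244 (L = -4*(15 - 76) = -4*(-61) = 244)
E = -20 (E = 4*(-5) = -20)
(L + E)*114 = (244 - 20)*114 = 224*114 = 25536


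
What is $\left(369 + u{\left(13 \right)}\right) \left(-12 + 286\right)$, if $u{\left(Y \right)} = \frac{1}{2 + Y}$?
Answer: $\frac{1516864}{15} \approx 1.0112 \cdot 10^{5}$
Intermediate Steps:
$\left(369 + u{\left(13 \right)}\right) \left(-12 + 286\right) = \left(369 + \frac{1}{2 + 13}\right) \left(-12 + 286\right) = \left(369 + \frac{1}{15}\right) 274 = \frac{5536}{15} \cdot 274 = \frac{1516864}{15}$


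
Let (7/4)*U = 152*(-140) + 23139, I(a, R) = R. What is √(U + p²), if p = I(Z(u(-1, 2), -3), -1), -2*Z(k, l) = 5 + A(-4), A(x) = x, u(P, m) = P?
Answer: 3*√5789/7 ≈ 32.608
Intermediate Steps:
Z(k, l) = -½ (Z(k, l) = -(5 - 4)/2 = -½*1 = -½)
p = -1
U = 7436/7 (U = 4*(152*(-140) + 23139)/7 = 4*(-21280 + 23139)/7 = (4/7)*1859 = 7436/7 ≈ 1062.3)
√(U + p²) = √(7436/7 + (-1)²) = √(7436/7 + 1) = √(7443/7) = 3*√5789/7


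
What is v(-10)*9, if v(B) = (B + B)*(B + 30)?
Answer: -3600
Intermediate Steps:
v(B) = 2*B*(30 + B) (v(B) = (2*B)*(30 + B) = 2*B*(30 + B))
v(-10)*9 = (2*(-10)*(30 - 10))*9 = (2*(-10)*20)*9 = -400*9 = -3600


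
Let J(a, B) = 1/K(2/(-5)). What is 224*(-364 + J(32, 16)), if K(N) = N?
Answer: -82096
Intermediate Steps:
J(a, B) = -5/2 (J(a, B) = 1/(2/(-5)) = 1/(2*(-⅕)) = 1/(-⅖) = -5/2)
224*(-364 + J(32, 16)) = 224*(-364 - 5/2) = 224*(-733/2) = -82096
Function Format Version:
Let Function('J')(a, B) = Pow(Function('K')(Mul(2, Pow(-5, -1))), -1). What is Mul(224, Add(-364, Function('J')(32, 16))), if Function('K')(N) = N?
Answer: -82096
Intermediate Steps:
Function('J')(a, B) = Rational(-5, 2) (Function('J')(a, B) = Pow(Mul(2, Pow(-5, -1)), -1) = Pow(Mul(2, Rational(-1, 5)), -1) = Pow(Rational(-2, 5), -1) = Rational(-5, 2))
Mul(224, Add(-364, Function('J')(32, 16))) = Mul(224, Add(-364, Rational(-5, 2))) = Mul(224, Rational(-733, 2)) = -82096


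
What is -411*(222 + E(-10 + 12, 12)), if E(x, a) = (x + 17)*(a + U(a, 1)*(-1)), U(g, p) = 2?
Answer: -169332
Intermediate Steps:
E(x, a) = (-2 + a)*(17 + x) (E(x, a) = (x + 17)*(a + 2*(-1)) = (17 + x)*(a - 2) = (17 + x)*(-2 + a) = (-2 + a)*(17 + x))
-411*(222 + E(-10 + 12, 12)) = -411*(222 + (-34 - 2*(-10 + 12) + 17*12 + 12*(-10 + 12))) = -411*(222 + (-34 - 2*2 + 204 + 12*2)) = -411*(222 + (-34 - 4 + 204 + 24)) = -411*(222 + 190) = -411*412 = -169332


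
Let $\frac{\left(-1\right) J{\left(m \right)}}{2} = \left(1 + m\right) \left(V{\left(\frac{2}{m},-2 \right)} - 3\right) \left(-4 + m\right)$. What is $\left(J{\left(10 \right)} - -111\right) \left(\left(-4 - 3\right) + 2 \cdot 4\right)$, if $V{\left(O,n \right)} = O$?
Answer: $\frac{2403}{5} \approx 480.6$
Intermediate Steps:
$J{\left(m \right)} = - 2 \left(1 + m\right) \left(-4 + m\right) \left(-3 + \frac{2}{m}\right)$ ($J{\left(m \right)} = - 2 \left(1 + m\right) \left(\frac{2}{m} - 3\right) \left(-4 + m\right) = - 2 \left(1 + m\right) \left(-3 + \frac{2}{m}\right) \left(-4 + m\right) = - 2 \left(1 + m\right) \left(-4 + m\right) \left(-3 + \frac{2}{m}\right)$)
$\left(J{\left(10 \right)} - -111\right) \left(\left(-4 - 3\right) + 2 \cdot 4\right) = \left(\left(-12 - 220 + 6 \cdot 10^{2} + \frac{16}{10}\right) - -111\right) \left(\left(-4 - 3\right) + 2 \cdot 4\right) = \left(\left(-12 - 220 + 6 \cdot 100 + 16 \cdot \frac{1}{10}\right) + 111\right) \left(\left(-4 - 3\right) + 8\right) = \left(\left(-12 - 220 + 600 + \frac{8}{5}\right) + 111\right) \left(-7 + 8\right) = \left(\frac{1848}{5} + 111\right) 1 = \frac{2403}{5} \cdot 1 = \frac{2403}{5}$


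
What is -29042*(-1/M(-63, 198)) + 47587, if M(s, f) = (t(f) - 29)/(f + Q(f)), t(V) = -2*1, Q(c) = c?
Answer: -10025435/31 ≈ -3.2340e+5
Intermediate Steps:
t(V) = -2
M(s, f) = -31/(2*f) (M(s, f) = (-2 - 29)/(f + f) = -31*1/(2*f) = -31/(2*f))
-29042*(-1/M(-63, 198)) + 47587 = -29042/((-(-31)/(2*198))) + 47587 = -29042/((-1*(-31/396))) + 47587 = -29042/31/396 + 47587 = -29042*396/31 + 47587 = -11500632/31 + 47587 = -10025435/31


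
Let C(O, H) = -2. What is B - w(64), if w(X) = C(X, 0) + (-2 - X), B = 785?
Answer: 853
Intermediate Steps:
w(X) = -4 - X (w(X) = -2 + (-2 - X) = -4 - X)
B - w(64) = 785 - (-4 - 1*64) = 785 - (-4 - 64) = 785 - 1*(-68) = 785 + 68 = 853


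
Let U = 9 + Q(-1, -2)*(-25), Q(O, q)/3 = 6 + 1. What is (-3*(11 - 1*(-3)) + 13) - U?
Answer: 487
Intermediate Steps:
Q(O, q) = 21 (Q(O, q) = 3*(6 + 1) = 3*7 = 21)
U = -516 (U = 9 + 21*(-25) = 9 - 525 = -516)
(-3*(11 - 1*(-3)) + 13) - U = (-3*(11 - 1*(-3)) + 13) - 1*(-516) = (-3*(11 + 3) + 13) + 516 = (-3*14 + 13) + 516 = (-42 + 13) + 516 = -29 + 516 = 487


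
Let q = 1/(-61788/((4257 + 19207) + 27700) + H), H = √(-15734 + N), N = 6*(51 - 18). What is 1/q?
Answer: -15447/12791 + 4*I*√971 ≈ -1.2076 + 124.64*I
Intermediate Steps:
N = 198 (N = 6*33 = 198)
H = 4*I*√971 (H = √(-15734 + 198) = √(-15536) = 4*I*√971 ≈ 124.64*I)
q = 1/(-15447/12791 + 4*I*√971) (q = 1/(-61788/((4257 + 19207) + 27700) + 4*I*√971) = 1/(-61788/(23464 + 27700) + 4*I*√971) = 1/(-61788/51164 + 4*I*√971) = 1/(-61788*1/51164 + 4*I*√971) = 1/(-15447/12791 + 4*I*√971) ≈ -7.772e-5 - 0.0080221*I)
1/q = 1/(-197582577/2542078613825 - 654438724*I*√971/2542078613825)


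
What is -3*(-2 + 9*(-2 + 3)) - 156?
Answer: -177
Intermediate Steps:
-3*(-2 + 9*(-2 + 3)) - 156 = -3*(-2 + 9*1) - 156 = -3*(-2 + 9) - 156 = -3*7 - 156 = -21 - 156 = -177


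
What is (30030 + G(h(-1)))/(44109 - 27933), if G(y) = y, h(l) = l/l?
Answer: 30031/16176 ≈ 1.8565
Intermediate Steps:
h(l) = 1
(30030 + G(h(-1)))/(44109 - 27933) = (30030 + 1)/(44109 - 27933) = 30031/16176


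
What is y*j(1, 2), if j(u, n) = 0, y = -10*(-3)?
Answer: 0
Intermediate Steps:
y = 30
y*j(1, 2) = 30*0 = 0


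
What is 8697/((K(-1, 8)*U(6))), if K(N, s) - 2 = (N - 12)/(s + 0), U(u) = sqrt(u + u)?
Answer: 11596*sqrt(3)/3 ≈ 6695.0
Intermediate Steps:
U(u) = sqrt(2)*sqrt(u) (U(u) = sqrt(2*u) = sqrt(2)*sqrt(u))
K(N, s) = 2 + (-12 + N)/s (K(N, s) = 2 + (N - 12)/(s + 0) = 2 + (-12 + N)/s)
8697/((K(-1, 8)*U(6))) = 8697/((((-12 - 1 + 2*8)/8)*(sqrt(2)*sqrt(6)))) = 8697/((((-12 - 1 + 16)/8)*(2*sqrt(3)))) = 8697/((((1/8)*3)*(2*sqrt(3)))) = 8697/((3*(2*sqrt(3))/8)) = 8697/((3*sqrt(3)/4)) = 8697*(4*sqrt(3)/9) = 11596*sqrt(3)/3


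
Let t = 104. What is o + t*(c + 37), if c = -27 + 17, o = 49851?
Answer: 52659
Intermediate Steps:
c = -10
o + t*(c + 37) = 49851 + 104*(-10 + 37) = 49851 + 104*27 = 49851 + 2808 = 52659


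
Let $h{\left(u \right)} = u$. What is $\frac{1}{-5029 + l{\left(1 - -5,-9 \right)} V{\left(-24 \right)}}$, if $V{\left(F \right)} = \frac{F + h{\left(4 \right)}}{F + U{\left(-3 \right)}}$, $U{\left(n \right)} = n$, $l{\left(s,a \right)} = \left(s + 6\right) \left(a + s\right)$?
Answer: $- \frac{3}{15167} \approx -0.0001978$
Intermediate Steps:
$l{\left(s,a \right)} = \left(6 + s\right) \left(a + s\right)$
$V{\left(F \right)} = \frac{4 + F}{-3 + F}$ ($V{\left(F \right)} = \frac{F + 4}{F - 3} = \frac{4 + F}{-3 + F}$)
$\frac{1}{-5029 + l{\left(1 - -5,-9 \right)} V{\left(-24 \right)}} = \frac{1}{-5029 + \left(\left(1 - -5\right)^{2} + 6 \left(-9\right) + 6 \left(1 - -5\right) - 9 \left(1 - -5\right)\right) \frac{4 - 24}{-3 - 24}} = \frac{1}{-5029 + \left(\left(1 + 5\right)^{2} - 54 + 6 \left(1 + 5\right) - 9 \left(1 + 5\right)\right) \frac{1}{-27} \left(-20\right)} = \frac{1}{-5029 + \left(6^{2} - 54 + 6 \cdot 6 - 54\right) \left(\left(- \frac{1}{27}\right) \left(-20\right)\right)} = \frac{1}{-5029 + \left(36 - 54 + 36 - 54\right) \frac{20}{27}} = \frac{1}{-5029 - \frac{80}{3}} = \frac{1}{- \frac{15167}{3}} = - \frac{3}{15167}$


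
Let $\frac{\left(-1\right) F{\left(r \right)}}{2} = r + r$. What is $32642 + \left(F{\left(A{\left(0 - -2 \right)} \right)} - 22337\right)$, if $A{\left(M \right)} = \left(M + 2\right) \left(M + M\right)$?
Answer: $10241$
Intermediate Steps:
$A{\left(M \right)} = 2 M \left(2 + M\right)$ ($A{\left(M \right)} = \left(2 + M\right) 2 M = 2 M \left(2 + M\right)$)
$F{\left(r \right)} = - 4 r$ ($F{\left(r \right)} = - 2 \left(r + r\right) = - 2 \cdot 2 r = - 4 r$)
$32642 + \left(F{\left(A{\left(0 - -2 \right)} \right)} - 22337\right) = 32642 - \left(22337 + 4 \cdot 2 \left(0 - -2\right) \left(2 + \left(0 - -2\right)\right)\right) = 32642 - \left(22337 + 4 \cdot 2 \left(0 + 2\right) \left(2 + \left(0 + 2\right)\right)\right) = 32642 - \left(22337 + 4 \cdot 2 \cdot 2 \left(2 + 2\right)\right) = 32642 - \left(22337 + 4 \cdot 2 \cdot 2 \cdot 4\right) = 32642 - 22401 = 10241$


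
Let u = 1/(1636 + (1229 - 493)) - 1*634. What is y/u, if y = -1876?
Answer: 4449872/1503847 ≈ 2.9590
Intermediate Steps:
u = -1503847/2372 (u = 1/(1636 + 736) - 634 = 1/2372 - 634 = -1503847/2372 ≈ -634.00)
y/u = -1876/(-1503847/2372) = -1876*(-2372/1503847) = 4449872/1503847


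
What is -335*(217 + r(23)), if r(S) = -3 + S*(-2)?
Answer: -56280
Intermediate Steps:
r(S) = -3 - 2*S
-335*(217 + r(23)) = -335*(217 + (-3 - 2*23)) = -335*(217 + (-3 - 46)) = -335*(217 - 49) = -335*168 = -1*56280 = -56280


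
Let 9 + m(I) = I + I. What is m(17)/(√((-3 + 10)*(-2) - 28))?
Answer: -25*I*√42/42 ≈ -3.8576*I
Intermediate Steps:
m(I) = -9 + 2*I (m(I) = -9 + (I + I) = -9 + 2*I)
m(17)/(√((-3 + 10)*(-2) - 28)) = (-9 + 2*17)/(√((-3 + 10)*(-2) - 28)) = (-9 + 34)/(√(7*(-2) - 28)) = 25/(√(-14 - 28)) = 25/(√(-42)) = 25/((I*√42)) = 25*(-I*√42/42) = -25*I*√42/42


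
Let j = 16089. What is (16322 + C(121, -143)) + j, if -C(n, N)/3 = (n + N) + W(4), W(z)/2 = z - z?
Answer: 32477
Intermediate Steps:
W(z) = 0 (W(z) = 2*(z - z) = 2*0 = 0)
C(n, N) = -3*N - 3*n (C(n, N) = -3*((n + N) + 0) = -3*((N + n) + 0) = -3*(N + n) = -3*N - 3*n)
(16322 + C(121, -143)) + j = (16322 + (-3*(-143) - 3*121)) + 16089 = (16322 + (429 - 363)) + 16089 = (16322 + 66) + 16089 = 16388 + 16089 = 32477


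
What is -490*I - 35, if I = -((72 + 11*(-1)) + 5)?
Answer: 32305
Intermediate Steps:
I = -66 (I = -((72 - 11) + 5) = -(61 + 5) = -1*66 = -66)
-490*I - 35 = -490*(-66) - 35 = 32340 - 35 = 32305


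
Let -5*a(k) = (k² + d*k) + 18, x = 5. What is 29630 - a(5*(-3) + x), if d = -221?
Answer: 150478/5 ≈ 30096.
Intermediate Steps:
a(k) = -18/5 - k²/5 + 221*k/5 (a(k) = -((k² - 221*k) + 18)/5 = -(18 + k² - 221*k)/5 = -18/5 - k²/5 + 221*k/5)
29630 - a(5*(-3) + x) = 29630 - (-18/5 - (5*(-3) + 5)²/5 + 221*(5*(-3) + 5)/5) = 29630 - (-18/5 - (-15 + 5)²/5 + 221*(-15 + 5)/5) = 29630 - (-18/5 - ⅕*(-10)² + (221/5)*(-10)) = 29630 - (-18/5 - ⅕*100 - 442) = 29630 - (-18/5 - 20 - 442) = 29630 - 1*(-2328/5) = 29630 + 2328/5 = 150478/5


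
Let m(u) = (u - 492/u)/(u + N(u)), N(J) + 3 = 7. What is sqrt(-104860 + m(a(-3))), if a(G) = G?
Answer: I*sqrt(104699) ≈ 323.57*I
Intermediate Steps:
N(J) = 4 (N(J) = -3 + 7 = 4)
m(u) = (u - 492/u)/(4 + u) (m(u) = (u - 492/u)/(u + 4) = (u - 492/u)/(4 + u))
sqrt(-104860 + m(a(-3))) = sqrt(-104860 + (-492 + (-3)**2)/((-3)*(4 - 3))) = sqrt(-104860 - 1/3*(-492 + 9)/1) = sqrt(-104860 - 1/3*1*(-483)) = sqrt(-104860 + 161) = sqrt(-104699) = I*sqrt(104699)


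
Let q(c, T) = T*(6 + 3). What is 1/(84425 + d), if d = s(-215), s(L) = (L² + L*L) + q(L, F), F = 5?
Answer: 1/176920 ≈ 5.6523e-6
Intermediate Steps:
q(c, T) = 9*T (q(c, T) = T*9 = 9*T)
s(L) = 45 + 2*L² (s(L) = (L² + L*L) + 9*5 = (L² + L²) + 45 = 2*L² + 45 = 45 + 2*L²)
d = 92495 (d = 45 + 2*(-215)² = 45 + 2*46225 = 45 + 92450 = 92495)
1/(84425 + d) = 1/(84425 + 92495) = 1/176920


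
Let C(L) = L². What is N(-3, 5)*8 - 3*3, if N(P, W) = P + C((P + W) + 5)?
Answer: 359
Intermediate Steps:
N(P, W) = P + (5 + P + W)² (N(P, W) = P + ((P + W) + 5)² = P + (5 + P + W)²)
N(-3, 5)*8 - 3*3 = (-3 + (5 - 3 + 5)²)*8 - 3*3 = (-3 + 7²)*8 - 9 = (-3 + 49)*8 - 9 = 46*8 - 9 = 368 - 9 = 359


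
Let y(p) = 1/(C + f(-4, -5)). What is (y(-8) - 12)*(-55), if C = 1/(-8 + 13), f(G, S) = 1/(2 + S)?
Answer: 2145/2 ≈ 1072.5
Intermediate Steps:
C = 1/5 ≈ 0.20000
y(p) = -15/2 (y(p) = 1/(1/5 + 1/(2 - 5)) = 1/(1/5 + 1/(-3)) = 1/(1/5 - 1/3) = 1/(-2/15) = -15/2)
(y(-8) - 12)*(-55) = (-15/2 - 12)*(-55) = -39/2*(-55) = 2145/2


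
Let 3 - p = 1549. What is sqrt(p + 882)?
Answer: 2*I*sqrt(166) ≈ 25.768*I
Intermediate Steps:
p = -1546 (p = 3 - 1*1549 = 3 - 1549 = -1546)
sqrt(p + 882) = sqrt(-1546 + 882) = sqrt(-664) = 2*I*sqrt(166)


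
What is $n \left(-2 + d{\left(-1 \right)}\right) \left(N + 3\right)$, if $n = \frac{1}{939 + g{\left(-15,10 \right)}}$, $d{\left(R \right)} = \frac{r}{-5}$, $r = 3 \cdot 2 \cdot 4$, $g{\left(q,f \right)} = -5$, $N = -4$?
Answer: $\frac{17}{2335} \approx 0.0072805$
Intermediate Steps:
$r = 24$ ($r = 6 \cdot 4 = 24$)
$d{\left(R \right)} = - \frac{24}{5}$ ($d{\left(R \right)} = \frac{24}{-5} = 24 \left(- \frac{1}{5}\right) = - \frac{24}{5}$)
$n = \frac{1}{934}$ ($n = \frac{1}{939 - 5} = \frac{1}{934} \approx 0.0010707$)
$n \left(-2 + d{\left(-1 \right)}\right) \left(N + 3\right) = \frac{\left(-2 - \frac{24}{5}\right) \left(-4 + 3\right)}{934} = \frac{\left(- \frac{34}{5}\right) \left(-1\right)}{934} = \frac{1}{934} \cdot \frac{34}{5} = \frac{17}{2335}$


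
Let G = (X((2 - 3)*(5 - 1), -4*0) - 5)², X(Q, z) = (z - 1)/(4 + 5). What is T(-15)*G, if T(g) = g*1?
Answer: -10580/27 ≈ -391.85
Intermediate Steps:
T(g) = g
X(Q, z) = -⅑ + z/9 (X(Q, z) = (-1 + z)/9 = (-1 + z)*(⅑) = -⅑ + z/9)
G = 2116/81 (G = ((-⅑ + (-4*0)/9) - 5)² = ((-⅑ + (⅑)*0) - 5)² = ((-⅑ + 0) - 5)² = (-⅑ - 5)² = (-46/9)² = 2116/81 ≈ 26.123)
T(-15)*G = -15*2116/81 = -10580/27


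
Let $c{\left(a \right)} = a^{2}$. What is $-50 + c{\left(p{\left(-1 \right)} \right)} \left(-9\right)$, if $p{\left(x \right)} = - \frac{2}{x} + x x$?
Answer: $-131$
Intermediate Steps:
$p{\left(x \right)} = x^{2} - \frac{2}{x}$ ($p{\left(x \right)} = - \frac{2}{x} + x^{2} = x^{2} - \frac{2}{x}$)
$-50 + c{\left(p{\left(-1 \right)} \right)} \left(-9\right) = -50 + \left(\frac{-2 + \left(-1\right)^{3}}{-1}\right)^{2} \left(-9\right) = -50 + \left(- (-2 - 1)\right)^{2} \left(-9\right) = -50 + \left(\left(-1\right) \left(-3\right)\right)^{2} \left(-9\right) = -50 + 3^{2} \left(-9\right) = -50 + 9 \left(-9\right) = -50 - 81 = -131$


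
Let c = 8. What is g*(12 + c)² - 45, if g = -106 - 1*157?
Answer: -105245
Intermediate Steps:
g = -263 (g = -106 - 157 = -263)
g*(12 + c)² - 45 = -263*(12 + 8)² - 45 = -263*20² - 45 = -263*400 - 45 = -105200 - 45 = -105245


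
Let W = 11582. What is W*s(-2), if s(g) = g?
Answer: -23164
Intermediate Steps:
W*s(-2) = 11582*(-2) = -23164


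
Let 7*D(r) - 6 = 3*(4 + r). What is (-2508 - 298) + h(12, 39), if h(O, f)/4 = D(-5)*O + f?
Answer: -18406/7 ≈ -2629.4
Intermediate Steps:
D(r) = 18/7 + 3*r/7 (D(r) = 6/7 + (3*(4 + r))/7 = 6/7 + (12 + 3*r)/7 = 6/7 + (12/7 + 3*r/7) = 18/7 + 3*r/7)
h(O, f) = 4*f + 12*O/7 (h(O, f) = 4*((18/7 + (3/7)*(-5))*O + f) = 4*((18/7 - 15/7)*O + f) = 4*(3*O/7 + f) = 4*(f + 3*O/7) = 4*f + 12*O/7)
(-2508 - 298) + h(12, 39) = (-2508 - 298) + (4*39 + (12/7)*12) = -2806 + (156 + 144/7) = -2806 + 1236/7 = -18406/7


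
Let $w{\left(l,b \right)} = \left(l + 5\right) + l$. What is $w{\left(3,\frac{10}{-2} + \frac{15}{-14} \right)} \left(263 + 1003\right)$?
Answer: $13926$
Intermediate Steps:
$w{\left(l,b \right)} = 5 + 2 l$ ($w{\left(l,b \right)} = \left(5 + l\right) + l = 5 + 2 l$)
$w{\left(3,\frac{10}{-2} + \frac{15}{-14} \right)} \left(263 + 1003\right) = \left(5 + 2 \cdot 3\right) \left(263 + 1003\right) = \left(5 + 6\right) 1266 = 11 \cdot 1266 = 13926$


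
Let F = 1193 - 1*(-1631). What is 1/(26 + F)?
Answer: 1/2850 ≈ 0.00035088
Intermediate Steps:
F = 2824 (F = 1193 + 1631 = 2824)
1/(26 + F) = 1/(26 + 2824) = 1/2850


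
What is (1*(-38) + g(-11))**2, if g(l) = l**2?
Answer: 6889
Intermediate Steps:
(1*(-38) + g(-11))**2 = (1*(-38) + (-11)**2)**2 = (-38 + 121)**2 = 83**2 = 6889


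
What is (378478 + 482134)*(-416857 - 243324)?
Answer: -568159690772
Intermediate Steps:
(378478 + 482134)*(-416857 - 243324) = 860612*(-660181) = -568159690772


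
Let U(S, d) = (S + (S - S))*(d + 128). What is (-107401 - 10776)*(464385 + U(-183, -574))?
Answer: -64524996531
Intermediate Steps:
U(S, d) = S*(128 + d) (U(S, d) = (S + 0)*(128 + d) = S*(128 + d))
(-107401 - 10776)*(464385 + U(-183, -574)) = (-107401 - 10776)*(464385 - 183*(128 - 574)) = -118177*(464385 - 183*(-446)) = -118177*(464385 + 81618) = -118177*546003 = -64524996531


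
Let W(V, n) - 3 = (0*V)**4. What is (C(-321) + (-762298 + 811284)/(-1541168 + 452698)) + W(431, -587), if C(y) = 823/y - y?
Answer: 56146849282/174699435 ≈ 321.39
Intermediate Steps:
W(V, n) = 3 (W(V, n) = 3 + (0*V)**4 = 3 + 0**4 = 3 + 0 = 3)
C(y) = -y + 823/y
(C(-321) + (-762298 + 811284)/(-1541168 + 452698)) + W(431, -587) = ((-1*(-321) + 823/(-321)) + (-762298 + 811284)/(-1541168 + 452698)) + 3 = ((321 + 823*(-1/321)) + 48986/(-1088470)) + 3 = ((321 - 823/321) + 48986*(-1/1088470)) + 3 = (102218/321 - 24493/544235) + 3 = 55622750977/174699435 + 3 = 56146849282/174699435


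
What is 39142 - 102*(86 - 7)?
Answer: 31084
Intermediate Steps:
39142 - 102*(86 - 7) = 39142 - 102*79 = 39142 - 8058 = 31084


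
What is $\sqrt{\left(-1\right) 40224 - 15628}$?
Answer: $2 i \sqrt{13963} \approx 236.33 i$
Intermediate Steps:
$\sqrt{\left(-1\right) 40224 - 15628} = \sqrt{-40224 - 15628} = \sqrt{-55852} = 2 i \sqrt{13963}$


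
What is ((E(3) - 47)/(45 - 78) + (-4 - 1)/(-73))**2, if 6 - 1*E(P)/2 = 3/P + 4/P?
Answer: 84309124/52229529 ≈ 1.6142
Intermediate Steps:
E(P) = 12 - 14/P (E(P) = 12 - 2*(3/P + 4/P) = 12 - 14/P)
((E(3) - 47)/(45 - 78) + (-4 - 1)/(-73))**2 = (((12 - 14/3) - 47)/(45 - 78) + (-4 - 1)/(-73))**2 = (((12 - 14*1/3) - 47)/(-33) - 5*(-1/73))**2 = (((12 - 14/3) - 47)*(-1/33) + 5/73)**2 = ((22/3 - 47)*(-1/33) + 5/73)**2 = (-119/3*(-1/33) + 5/73)**2 = (119/99 + 5/73)**2 = (9182/7227)**2 = 84309124/52229529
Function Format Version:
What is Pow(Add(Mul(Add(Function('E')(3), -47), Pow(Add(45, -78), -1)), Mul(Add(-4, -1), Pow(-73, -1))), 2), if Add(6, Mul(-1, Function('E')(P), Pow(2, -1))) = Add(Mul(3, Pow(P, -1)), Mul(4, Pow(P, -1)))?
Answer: Rational(84309124, 52229529) ≈ 1.6142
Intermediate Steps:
Function('E')(P) = Add(12, Mul(-14, Pow(P, -1))) (Function('E')(P) = Add(12, Mul(-2, Add(Mul(3, Pow(P, -1)), Mul(4, Pow(P, -1))))) = Add(12, Mul(-2, Mul(7, Pow(P, -1)))) = Add(12, Mul(-14, Pow(P, -1))))
Pow(Add(Mul(Add(Function('E')(3), -47), Pow(Add(45, -78), -1)), Mul(Add(-4, -1), Pow(-73, -1))), 2) = Pow(Add(Mul(Add(Add(12, Mul(-14, Pow(3, -1))), -47), Pow(Add(45, -78), -1)), Mul(Add(-4, -1), Pow(-73, -1))), 2) = Pow(Add(Mul(Add(Add(12, Mul(-14, Rational(1, 3))), -47), Pow(-33, -1)), Mul(-5, Rational(-1, 73))), 2) = Pow(Add(Mul(Add(Add(12, Rational(-14, 3)), -47), Rational(-1, 33)), Rational(5, 73)), 2) = Pow(Add(Mul(Add(Rational(22, 3), -47), Rational(-1, 33)), Rational(5, 73)), 2) = Pow(Add(Mul(Rational(-119, 3), Rational(-1, 33)), Rational(5, 73)), 2) = Pow(Add(Rational(119, 99), Rational(5, 73)), 2) = Pow(Rational(9182, 7227), 2) = Rational(84309124, 52229529)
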